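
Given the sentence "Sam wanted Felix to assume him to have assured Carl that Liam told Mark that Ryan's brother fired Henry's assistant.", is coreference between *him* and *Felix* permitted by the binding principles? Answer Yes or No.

No

*him* is a pronoun; Principle B requires it to be free in its binding domain — the clause headed by 'assume'.
— Felix: subject of the clause headed by 'assume'; c-commands the pronoun within its binding domain — blocked (Principle B).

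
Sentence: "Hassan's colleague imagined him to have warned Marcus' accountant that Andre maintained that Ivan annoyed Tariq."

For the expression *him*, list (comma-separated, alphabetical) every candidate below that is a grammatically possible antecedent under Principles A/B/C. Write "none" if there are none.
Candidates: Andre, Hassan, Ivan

*him* is a pronoun; Principle B requires it to be free in its binding domain — the matrix clause.
— Andre: subject of the clause headed by 'maintained'; is c-commanded by the pronoun; coreference would bind this R-expression — blocked (Principle C).
— Hassan: possessor inside the subject DP of the matrix clause; does not c-command the pronoun — Principle B does not apply; allowed.
— Ivan: subject of the clause headed by 'annoyed'; is c-commanded by the pronoun; coreference would bind this R-expression — blocked (Principle C).

Hassan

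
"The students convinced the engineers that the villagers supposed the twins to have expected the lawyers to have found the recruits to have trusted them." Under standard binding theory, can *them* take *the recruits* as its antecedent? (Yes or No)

*them* is a pronoun; Principle B requires it to be free in its binding domain — the clause headed by 'trusted'.
— the recruits: subject of the clause headed by 'trusted'; c-commands the pronoun within its binding domain — blocked (Principle B).

No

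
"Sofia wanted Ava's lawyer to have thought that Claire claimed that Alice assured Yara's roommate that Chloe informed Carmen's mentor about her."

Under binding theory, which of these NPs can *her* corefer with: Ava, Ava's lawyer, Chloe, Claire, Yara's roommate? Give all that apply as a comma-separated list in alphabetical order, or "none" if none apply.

*her* is a pronoun; Principle B requires it to be free in its binding domain — the clause headed by 'informed'.
— Ava: possessor inside the subject DP of the clause headed by 'thought'; does not c-command the pronoun — Principle B does not apply; allowed.
— Ava's lawyer: subject of the clause headed by 'thought'; c-commands the pronoun but lies outside its binding domain — allowed.
— Chloe: subject of the clause headed by 'informed'; c-commands the pronoun within its binding domain — blocked (Principle B).
— Claire: subject of the clause headed by 'claimed'; c-commands the pronoun but lies outside its binding domain — allowed.
— Yara's roommate: object of the clause headed by 'assured'; c-commands the pronoun but lies outside its binding domain — allowed.

Ava, Ava's lawyer, Claire, Yara's roommate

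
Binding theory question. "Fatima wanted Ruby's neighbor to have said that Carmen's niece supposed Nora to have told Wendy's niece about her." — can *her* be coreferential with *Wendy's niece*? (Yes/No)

*her* is a pronoun; Principle B requires it to be free in its binding domain — the clause headed by 'told'.
— Wendy's niece: object of the clause headed by 'told'; c-commands the pronoun within its binding domain — blocked (Principle B).

No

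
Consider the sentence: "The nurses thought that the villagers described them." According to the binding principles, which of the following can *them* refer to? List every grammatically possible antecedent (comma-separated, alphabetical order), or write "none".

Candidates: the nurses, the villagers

the nurses

*them* is a pronoun; Principle B requires it to be free in its binding domain — the clause headed by 'described'.
— the nurses: subject of the matrix clause; c-commands the pronoun but lies outside its binding domain — allowed.
— the villagers: subject of the clause headed by 'described'; c-commands the pronoun within its binding domain — blocked (Principle B).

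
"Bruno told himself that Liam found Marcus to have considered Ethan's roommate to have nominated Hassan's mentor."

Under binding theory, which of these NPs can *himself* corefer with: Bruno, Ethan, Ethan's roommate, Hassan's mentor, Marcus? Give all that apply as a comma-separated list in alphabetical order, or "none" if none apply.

*himself* is a reflexive; Principle A requires it to be bound within its binding domain — the matrix clause.
— Bruno: subject of the matrix clause; c-commands the reflexive within its binding domain — allowed (Principle A).
— Ethan: possessor inside the subject DP of the clause headed by 'nominated'; does not c-command the reflexive — cannot bind it (Principle A).
— Ethan's roommate: subject of the clause headed by 'nominated'; does not c-command the reflexive — cannot bind it (Principle A).
— Hassan's mentor: object of the clause headed by 'nominated'; does not c-command the reflexive — cannot bind it (Principle A).
— Marcus: subject of the clause headed by 'considered'; does not c-command the reflexive — cannot bind it (Principle A).

Bruno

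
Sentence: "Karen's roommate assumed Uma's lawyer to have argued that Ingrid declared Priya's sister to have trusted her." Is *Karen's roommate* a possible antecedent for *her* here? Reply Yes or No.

*her* is a pronoun; Principle B requires it to be free in its binding domain — the clause headed by 'trusted'.
— Karen's roommate: subject of the matrix clause; c-commands the pronoun but lies outside its binding domain — allowed.

Yes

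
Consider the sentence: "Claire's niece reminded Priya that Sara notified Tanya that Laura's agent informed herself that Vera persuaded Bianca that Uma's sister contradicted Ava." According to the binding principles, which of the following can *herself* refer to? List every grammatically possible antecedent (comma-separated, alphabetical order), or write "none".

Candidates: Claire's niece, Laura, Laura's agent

Laura's agent

*herself* is a reflexive; Principle A requires it to be bound within its binding domain — the clause headed by 'informed'.
— Claire's niece: subject of the matrix clause; c-commands the reflexive but lies outside its binding domain — cannot bind it (Principle A).
— Laura: possessor inside the subject DP of the clause headed by 'informed'; does not c-command the reflexive — cannot bind it (Principle A).
— Laura's agent: subject of the clause headed by 'informed'; c-commands the reflexive within its binding domain — allowed (Principle A).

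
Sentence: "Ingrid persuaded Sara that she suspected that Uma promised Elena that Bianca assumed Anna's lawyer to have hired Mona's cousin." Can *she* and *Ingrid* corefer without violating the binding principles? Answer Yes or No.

*Ingrid* is an R-expression; Principle C requires it to be free (not bound by any c-commanding expression).
— she: subject of the clause headed by 'suspected'; the pronoun does not c-command the R-expression — coreference allowed.

Yes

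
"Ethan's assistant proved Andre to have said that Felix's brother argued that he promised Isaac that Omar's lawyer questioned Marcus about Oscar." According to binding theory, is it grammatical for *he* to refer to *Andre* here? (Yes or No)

*Andre* is an R-expression; Principle C requires it to be free (not bound by any c-commanding expression).
— he: subject of the clause headed by 'promised'; the pronoun does not c-command the R-expression — coreference allowed.

Yes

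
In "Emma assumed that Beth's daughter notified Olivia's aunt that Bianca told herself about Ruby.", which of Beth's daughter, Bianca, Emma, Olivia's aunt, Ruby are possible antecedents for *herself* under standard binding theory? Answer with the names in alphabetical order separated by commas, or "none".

Bianca

*herself* is a reflexive; Principle A requires it to be bound within its binding domain — the clause headed by 'told'.
— Beth's daughter: subject of the clause headed by 'notified'; c-commands the reflexive but lies outside its binding domain — cannot bind it (Principle A).
— Bianca: subject of the clause headed by 'told'; c-commands the reflexive within its binding domain — allowed (Principle A).
— Emma: subject of the matrix clause; c-commands the reflexive but lies outside its binding domain — cannot bind it (Principle A).
— Olivia's aunt: object of the clause headed by 'notified'; c-commands the reflexive but lies outside its binding domain — cannot bind it (Principle A).
— Ruby: second object of the clause headed by 'told'; does not c-command the reflexive — cannot bind it (Principle A).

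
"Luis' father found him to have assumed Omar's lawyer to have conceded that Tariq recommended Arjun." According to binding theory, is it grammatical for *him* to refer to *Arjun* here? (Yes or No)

No

*Arjun* is an R-expression; Principle C requires it to be free (not bound by any c-commanding expression).
— him: subject of the clause headed by 'assumed'; the pronoun c-commands the R-expression — coreference blocked (Principle C).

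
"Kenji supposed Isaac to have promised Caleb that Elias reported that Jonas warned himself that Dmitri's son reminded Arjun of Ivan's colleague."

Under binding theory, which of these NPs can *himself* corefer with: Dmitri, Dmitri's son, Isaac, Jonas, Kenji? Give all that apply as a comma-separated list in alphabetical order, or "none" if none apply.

*himself* is a reflexive; Principle A requires it to be bound within its binding domain — the clause headed by 'warned'.
— Dmitri: possessor inside the subject DP of the clause headed by 'reminded'; does not c-command the reflexive — cannot bind it (Principle A).
— Dmitri's son: subject of the clause headed by 'reminded'; does not c-command the reflexive — cannot bind it (Principle A).
— Isaac: subject of the clause headed by 'promised'; c-commands the reflexive but lies outside its binding domain — cannot bind it (Principle A).
— Jonas: subject of the clause headed by 'warned'; c-commands the reflexive within its binding domain — allowed (Principle A).
— Kenji: subject of the matrix clause; c-commands the reflexive but lies outside its binding domain — cannot bind it (Principle A).

Jonas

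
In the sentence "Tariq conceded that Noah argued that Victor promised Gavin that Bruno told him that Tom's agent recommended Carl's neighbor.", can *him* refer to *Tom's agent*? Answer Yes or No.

No

*him* is a pronoun; Principle B requires it to be free in its binding domain — the clause headed by 'told'.
— Tom's agent: subject of the clause headed by 'recommended'; is c-commanded by the pronoun; coreference would bind this R-expression — blocked (Principle C).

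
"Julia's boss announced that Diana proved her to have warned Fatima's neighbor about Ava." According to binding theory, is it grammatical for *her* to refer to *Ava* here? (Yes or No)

No

*Ava* is an R-expression; Principle C requires it to be free (not bound by any c-commanding expression).
— her: subject of the clause headed by 'warned'; the pronoun c-commands the R-expression — coreference blocked (Principle C).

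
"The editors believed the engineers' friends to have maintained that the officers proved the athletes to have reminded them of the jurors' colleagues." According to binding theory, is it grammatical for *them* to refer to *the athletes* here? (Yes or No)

No

*the athletes* is an R-expression; Principle C requires it to be free (not bound by any c-commanding expression).
— them: object of the clause headed by 'reminded'; the R-expression locally c-commands the pronoun — coreference blocked (Principle B on the pronoun).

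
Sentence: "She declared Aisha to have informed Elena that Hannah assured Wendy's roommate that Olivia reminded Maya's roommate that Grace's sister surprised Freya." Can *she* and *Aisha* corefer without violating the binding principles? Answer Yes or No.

No

*Aisha* is an R-expression; Principle C requires it to be free (not bound by any c-commanding expression).
— she: subject of the matrix clause; the pronoun c-commands the R-expression — coreference blocked (Principle C).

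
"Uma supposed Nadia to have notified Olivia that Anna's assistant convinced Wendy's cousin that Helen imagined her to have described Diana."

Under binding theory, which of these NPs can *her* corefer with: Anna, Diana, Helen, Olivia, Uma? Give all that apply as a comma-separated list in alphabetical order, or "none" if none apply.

Anna, Olivia, Uma

*her* is a pronoun; Principle B requires it to be free in its binding domain — the clause headed by 'imagined'.
— Anna: possessor inside the subject DP of the clause headed by 'convinced'; does not c-command the pronoun — Principle B does not apply; allowed.
— Diana: object of the clause headed by 'described'; is c-commanded by the pronoun; coreference would bind this R-expression — blocked (Principle C).
— Helen: subject of the clause headed by 'imagined'; c-commands the pronoun within its binding domain — blocked (Principle B).
— Olivia: object of the clause headed by 'notified'; c-commands the pronoun but lies outside its binding domain — allowed.
— Uma: subject of the matrix clause; c-commands the pronoun but lies outside its binding domain — allowed.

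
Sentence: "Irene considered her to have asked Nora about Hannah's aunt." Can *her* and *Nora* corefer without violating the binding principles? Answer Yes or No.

No

*Nora* is an R-expression; Principle C requires it to be free (not bound by any c-commanding expression).
— her: subject of the clause headed by 'asked'; the pronoun c-commands the R-expression — coreference blocked (Principle C).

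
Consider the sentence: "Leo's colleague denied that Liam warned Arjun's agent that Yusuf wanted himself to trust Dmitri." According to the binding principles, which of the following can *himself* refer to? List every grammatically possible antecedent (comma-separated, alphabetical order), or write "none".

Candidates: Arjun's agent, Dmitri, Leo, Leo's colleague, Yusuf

*himself* is a reflexive; Principle A requires it to be bound within its binding domain — the clause headed by 'wanted'.
— Arjun's agent: object of the clause headed by 'warned'; c-commands the reflexive but lies outside its binding domain — cannot bind it (Principle A).
— Dmitri: object of the clause headed by 'trust'; does not c-command the reflexive — cannot bind it (Principle A).
— Leo: possessor inside the subject DP of the matrix clause; does not c-command the reflexive — cannot bind it (Principle A).
— Leo's colleague: subject of the matrix clause; c-commands the reflexive but lies outside its binding domain — cannot bind it (Principle A).
— Yusuf: subject of the clause headed by 'wanted'; c-commands the reflexive within its binding domain — allowed (Principle A).

Yusuf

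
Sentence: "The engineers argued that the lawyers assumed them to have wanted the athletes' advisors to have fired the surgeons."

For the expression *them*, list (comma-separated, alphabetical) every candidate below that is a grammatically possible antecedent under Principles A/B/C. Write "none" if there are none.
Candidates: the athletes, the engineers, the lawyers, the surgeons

*them* is a pronoun; Principle B requires it to be free in its binding domain — the clause headed by 'assumed'.
— the athletes: possessor inside the subject DP of the clause headed by 'fired'; is c-commanded by the pronoun; coreference would bind this R-expression — blocked (Principle C).
— the engineers: subject of the matrix clause; c-commands the pronoun but lies outside its binding domain — allowed.
— the lawyers: subject of the clause headed by 'assumed'; c-commands the pronoun within its binding domain — blocked (Principle B).
— the surgeons: object of the clause headed by 'fired'; is c-commanded by the pronoun; coreference would bind this R-expression — blocked (Principle C).

the engineers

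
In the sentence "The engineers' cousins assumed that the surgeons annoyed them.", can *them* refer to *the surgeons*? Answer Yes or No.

No

*them* is a pronoun; Principle B requires it to be free in its binding domain — the clause headed by 'annoyed'.
— the surgeons: subject of the clause headed by 'annoyed'; c-commands the pronoun within its binding domain — blocked (Principle B).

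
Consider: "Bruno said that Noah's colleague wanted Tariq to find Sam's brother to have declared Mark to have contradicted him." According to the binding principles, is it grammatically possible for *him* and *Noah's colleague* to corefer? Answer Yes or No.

Yes

*him* is a pronoun; Principle B requires it to be free in its binding domain — the clause headed by 'contradicted'.
— Noah's colleague: subject of the clause headed by 'wanted'; c-commands the pronoun but lies outside its binding domain — allowed.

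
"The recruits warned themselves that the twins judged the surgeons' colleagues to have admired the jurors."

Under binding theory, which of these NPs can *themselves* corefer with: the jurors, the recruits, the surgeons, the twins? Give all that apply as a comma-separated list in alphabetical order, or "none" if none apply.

*themselves* is a reflexive; Principle A requires it to be bound within its binding domain — the matrix clause.
— the jurors: object of the clause headed by 'admired'; does not c-command the reflexive — cannot bind it (Principle A).
— the recruits: subject of the matrix clause; c-commands the reflexive within its binding domain — allowed (Principle A).
— the surgeons: possessor inside the subject DP of the clause headed by 'admired'; does not c-command the reflexive — cannot bind it (Principle A).
— the twins: subject of the clause headed by 'judged'; does not c-command the reflexive — cannot bind it (Principle A).

the recruits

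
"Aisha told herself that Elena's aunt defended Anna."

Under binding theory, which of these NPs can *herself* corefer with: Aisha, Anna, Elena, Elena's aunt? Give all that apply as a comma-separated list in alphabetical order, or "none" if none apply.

*herself* is a reflexive; Principle A requires it to be bound within its binding domain — the matrix clause.
— Aisha: subject of the matrix clause; c-commands the reflexive within its binding domain — allowed (Principle A).
— Anna: object of the clause headed by 'defended'; does not c-command the reflexive — cannot bind it (Principle A).
— Elena: possessor inside the subject DP of the clause headed by 'defended'; does not c-command the reflexive — cannot bind it (Principle A).
— Elena's aunt: subject of the clause headed by 'defended'; does not c-command the reflexive — cannot bind it (Principle A).

Aisha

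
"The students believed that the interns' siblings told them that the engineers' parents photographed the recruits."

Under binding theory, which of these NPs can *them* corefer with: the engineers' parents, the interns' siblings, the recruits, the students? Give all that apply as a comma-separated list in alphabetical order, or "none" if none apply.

the students

*them* is a pronoun; Principle B requires it to be free in its binding domain — the clause headed by 'told'.
— the engineers' parents: subject of the clause headed by 'photographed'; is c-commanded by the pronoun; coreference would bind this R-expression — blocked (Principle C).
— the interns' siblings: subject of the clause headed by 'told'; c-commands the pronoun within its binding domain — blocked (Principle B).
— the recruits: object of the clause headed by 'photographed'; is c-commanded by the pronoun; coreference would bind this R-expression — blocked (Principle C).
— the students: subject of the matrix clause; c-commands the pronoun but lies outside its binding domain — allowed.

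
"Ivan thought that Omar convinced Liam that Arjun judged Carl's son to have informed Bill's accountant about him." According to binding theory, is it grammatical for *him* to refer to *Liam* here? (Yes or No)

*Liam* is an R-expression; Principle C requires it to be free (not bound by any c-commanding expression).
— him: second object of the clause headed by 'informed'; the pronoun does not c-command the R-expression — coreference allowed.

Yes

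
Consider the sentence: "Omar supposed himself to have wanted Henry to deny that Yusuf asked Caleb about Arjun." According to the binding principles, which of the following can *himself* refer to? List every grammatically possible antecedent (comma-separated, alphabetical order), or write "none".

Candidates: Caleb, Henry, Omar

*himself* is a reflexive; Principle A requires it to be bound within its binding domain — the matrix clause.
— Caleb: object of the clause headed by 'asked'; does not c-command the reflexive — cannot bind it (Principle A).
— Henry: subject of the clause headed by 'deny'; does not c-command the reflexive — cannot bind it (Principle A).
— Omar: subject of the matrix clause; c-commands the reflexive within its binding domain — allowed (Principle A).

Omar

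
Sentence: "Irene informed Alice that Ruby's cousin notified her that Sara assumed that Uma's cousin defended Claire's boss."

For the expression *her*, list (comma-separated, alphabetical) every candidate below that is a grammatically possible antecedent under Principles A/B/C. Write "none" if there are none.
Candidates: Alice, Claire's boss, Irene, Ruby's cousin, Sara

*her* is a pronoun; Principle B requires it to be free in its binding domain — the clause headed by 'notified'.
— Alice: object of the matrix clause; c-commands the pronoun but lies outside its binding domain — allowed.
— Claire's boss: object of the clause headed by 'defended'; is c-commanded by the pronoun; coreference would bind this R-expression — blocked (Principle C).
— Irene: subject of the matrix clause; c-commands the pronoun but lies outside its binding domain — allowed.
— Ruby's cousin: subject of the clause headed by 'notified'; c-commands the pronoun within its binding domain — blocked (Principle B).
— Sara: subject of the clause headed by 'assumed'; is c-commanded by the pronoun; coreference would bind this R-expression — blocked (Principle C).

Alice, Irene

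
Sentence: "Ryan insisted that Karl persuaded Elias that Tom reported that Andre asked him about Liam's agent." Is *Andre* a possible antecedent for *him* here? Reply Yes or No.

No

*him* is a pronoun; Principle B requires it to be free in its binding domain — the clause headed by 'asked'.
— Andre: subject of the clause headed by 'asked'; c-commands the pronoun within its binding domain — blocked (Principle B).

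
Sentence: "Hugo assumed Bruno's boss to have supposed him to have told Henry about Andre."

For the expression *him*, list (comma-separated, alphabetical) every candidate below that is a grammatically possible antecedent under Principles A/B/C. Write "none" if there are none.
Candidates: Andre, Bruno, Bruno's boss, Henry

*him* is a pronoun; Principle B requires it to be free in its binding domain — the clause headed by 'supposed'.
— Andre: second object of the clause headed by 'told'; is c-commanded by the pronoun; coreference would bind this R-expression — blocked (Principle C).
— Bruno: possessor inside the subject DP of the clause headed by 'supposed'; does not c-command the pronoun — Principle B does not apply; allowed.
— Bruno's boss: subject of the clause headed by 'supposed'; c-commands the pronoun within its binding domain — blocked (Principle B).
— Henry: object of the clause headed by 'told'; is c-commanded by the pronoun; coreference would bind this R-expression — blocked (Principle C).

Bruno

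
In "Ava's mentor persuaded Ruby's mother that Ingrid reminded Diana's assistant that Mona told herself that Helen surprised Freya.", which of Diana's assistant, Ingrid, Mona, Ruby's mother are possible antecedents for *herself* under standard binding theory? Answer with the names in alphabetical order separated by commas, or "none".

*herself* is a reflexive; Principle A requires it to be bound within its binding domain — the clause headed by 'told'.
— Diana's assistant: object of the clause headed by 'reminded'; c-commands the reflexive but lies outside its binding domain — cannot bind it (Principle A).
— Ingrid: subject of the clause headed by 'reminded'; c-commands the reflexive but lies outside its binding domain — cannot bind it (Principle A).
— Mona: subject of the clause headed by 'told'; c-commands the reflexive within its binding domain — allowed (Principle A).
— Ruby's mother: object of the matrix clause; c-commands the reflexive but lies outside its binding domain — cannot bind it (Principle A).

Mona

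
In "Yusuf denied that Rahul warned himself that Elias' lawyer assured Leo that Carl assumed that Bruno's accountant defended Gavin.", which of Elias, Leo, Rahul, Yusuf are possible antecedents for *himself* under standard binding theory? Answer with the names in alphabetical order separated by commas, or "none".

Rahul

*himself* is a reflexive; Principle A requires it to be bound within its binding domain — the clause headed by 'warned'.
— Elias: possessor inside the subject DP of the clause headed by 'assured'; does not c-command the reflexive — cannot bind it (Principle A).
— Leo: object of the clause headed by 'assured'; does not c-command the reflexive — cannot bind it (Principle A).
— Rahul: subject of the clause headed by 'warned'; c-commands the reflexive within its binding domain — allowed (Principle A).
— Yusuf: subject of the matrix clause; c-commands the reflexive but lies outside its binding domain — cannot bind it (Principle A).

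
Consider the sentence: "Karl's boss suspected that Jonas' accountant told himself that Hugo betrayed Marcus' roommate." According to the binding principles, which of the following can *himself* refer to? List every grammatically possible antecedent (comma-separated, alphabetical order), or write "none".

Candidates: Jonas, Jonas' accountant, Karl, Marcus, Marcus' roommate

*himself* is a reflexive; Principle A requires it to be bound within its binding domain — the clause headed by 'told'.
— Jonas: possessor inside the subject DP of the clause headed by 'told'; does not c-command the reflexive — cannot bind it (Principle A).
— Jonas' accountant: subject of the clause headed by 'told'; c-commands the reflexive within its binding domain — allowed (Principle A).
— Karl: possessor inside the subject DP of the matrix clause; does not c-command the reflexive — cannot bind it (Principle A).
— Marcus: possessor inside the object DP of the clause headed by 'betrayed'; does not c-command the reflexive — cannot bind it (Principle A).
— Marcus' roommate: object of the clause headed by 'betrayed'; does not c-command the reflexive — cannot bind it (Principle A).

Jonas' accountant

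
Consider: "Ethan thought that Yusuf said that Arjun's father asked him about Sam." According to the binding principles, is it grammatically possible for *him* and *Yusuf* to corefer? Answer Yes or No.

Yes

*him* is a pronoun; Principle B requires it to be free in its binding domain — the clause headed by 'asked'.
— Yusuf: subject of the clause headed by 'said'; c-commands the pronoun but lies outside its binding domain — allowed.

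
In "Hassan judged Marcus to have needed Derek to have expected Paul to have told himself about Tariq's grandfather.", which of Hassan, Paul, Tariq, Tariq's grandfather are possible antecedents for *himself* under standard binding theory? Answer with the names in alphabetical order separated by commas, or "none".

Paul

*himself* is a reflexive; Principle A requires it to be bound within its binding domain — the clause headed by 'told'.
— Hassan: subject of the matrix clause; c-commands the reflexive but lies outside its binding domain — cannot bind it (Principle A).
— Paul: subject of the clause headed by 'told'; c-commands the reflexive within its binding domain — allowed (Principle A).
— Tariq: possessor inside the second object DP of the clause headed by 'told'; does not c-command the reflexive — cannot bind it (Principle A).
— Tariq's grandfather: second object of the clause headed by 'told'; does not c-command the reflexive — cannot bind it (Principle A).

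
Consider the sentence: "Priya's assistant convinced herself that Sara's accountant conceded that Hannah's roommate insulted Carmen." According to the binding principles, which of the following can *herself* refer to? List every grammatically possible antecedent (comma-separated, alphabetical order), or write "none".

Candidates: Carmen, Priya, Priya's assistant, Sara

*herself* is a reflexive; Principle A requires it to be bound within its binding domain — the matrix clause.
— Carmen: object of the clause headed by 'insulted'; does not c-command the reflexive — cannot bind it (Principle A).
— Priya: possessor inside the subject DP of the matrix clause; does not c-command the reflexive — cannot bind it (Principle A).
— Priya's assistant: subject of the matrix clause; c-commands the reflexive within its binding domain — allowed (Principle A).
— Sara: possessor inside the subject DP of the clause headed by 'conceded'; does not c-command the reflexive — cannot bind it (Principle A).

Priya's assistant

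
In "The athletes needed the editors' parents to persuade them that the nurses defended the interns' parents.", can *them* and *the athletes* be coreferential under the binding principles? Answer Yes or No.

*the athletes* is an R-expression; Principle C requires it to be free (not bound by any c-commanding expression).
— them: object of the clause headed by 'persuade'; the pronoun does not c-command the R-expression — coreference allowed.

Yes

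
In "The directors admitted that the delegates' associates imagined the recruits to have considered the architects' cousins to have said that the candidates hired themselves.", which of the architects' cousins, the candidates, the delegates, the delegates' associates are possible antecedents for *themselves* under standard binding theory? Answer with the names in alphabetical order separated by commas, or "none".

*themselves* is a reflexive; Principle A requires it to be bound within its binding domain — the clause headed by 'hired'.
— the architects' cousins: subject of the clause headed by 'said'; c-commands the reflexive but lies outside its binding domain — cannot bind it (Principle A).
— the candidates: subject of the clause headed by 'hired'; c-commands the reflexive within its binding domain — allowed (Principle A).
— the delegates: possessor inside the subject DP of the clause headed by 'imagined'; does not c-command the reflexive — cannot bind it (Principle A).
— the delegates' associates: subject of the clause headed by 'imagined'; c-commands the reflexive but lies outside its binding domain — cannot bind it (Principle A).

the candidates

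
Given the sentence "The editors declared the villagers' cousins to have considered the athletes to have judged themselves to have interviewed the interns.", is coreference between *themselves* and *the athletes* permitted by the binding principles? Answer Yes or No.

*themselves* is a reflexive; Principle A requires it to be bound within its binding domain — the clause headed by 'judged'.
— the athletes: subject of the clause headed by 'judged'; c-commands the reflexive within its binding domain — allowed (Principle A).

Yes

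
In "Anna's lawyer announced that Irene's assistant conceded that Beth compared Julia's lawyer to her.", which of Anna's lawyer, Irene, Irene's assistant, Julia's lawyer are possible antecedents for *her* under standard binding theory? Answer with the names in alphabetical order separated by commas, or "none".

*her* is a pronoun; Principle B requires it to be free in its binding domain — the clause headed by 'compared'.
— Anna's lawyer: subject of the matrix clause; c-commands the pronoun but lies outside its binding domain — allowed.
— Irene: possessor inside the subject DP of the clause headed by 'conceded'; does not c-command the pronoun — Principle B does not apply; allowed.
— Irene's assistant: subject of the clause headed by 'conceded'; c-commands the pronoun but lies outside its binding domain — allowed.
— Julia's lawyer: object of the clause headed by 'compared'; c-commands the pronoun within its binding domain — blocked (Principle B).

Anna's lawyer, Irene, Irene's assistant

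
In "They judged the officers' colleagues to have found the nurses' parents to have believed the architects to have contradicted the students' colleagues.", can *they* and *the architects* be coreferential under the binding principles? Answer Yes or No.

*the architects* is an R-expression; Principle C requires it to be free (not bound by any c-commanding expression).
— they: subject of the matrix clause; the pronoun c-commands the R-expression — coreference blocked (Principle C).

No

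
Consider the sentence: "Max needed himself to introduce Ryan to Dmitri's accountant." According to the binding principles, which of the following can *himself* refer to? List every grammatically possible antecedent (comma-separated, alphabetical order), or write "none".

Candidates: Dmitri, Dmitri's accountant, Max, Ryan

*himself* is a reflexive; Principle A requires it to be bound within its binding domain — the matrix clause.
— Dmitri: possessor inside the second object DP of the clause headed by 'introduce'; does not c-command the reflexive — cannot bind it (Principle A).
— Dmitri's accountant: second object of the clause headed by 'introduce'; does not c-command the reflexive — cannot bind it (Principle A).
— Max: subject of the matrix clause; c-commands the reflexive within its binding domain — allowed (Principle A).
— Ryan: object of the clause headed by 'introduce'; does not c-command the reflexive — cannot bind it (Principle A).

Max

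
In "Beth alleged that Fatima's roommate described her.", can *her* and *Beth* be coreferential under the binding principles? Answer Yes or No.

Yes

*Beth* is an R-expression; Principle C requires it to be free (not bound by any c-commanding expression).
— her: object of the clause headed by 'described'; the pronoun does not c-command the R-expression — coreference allowed.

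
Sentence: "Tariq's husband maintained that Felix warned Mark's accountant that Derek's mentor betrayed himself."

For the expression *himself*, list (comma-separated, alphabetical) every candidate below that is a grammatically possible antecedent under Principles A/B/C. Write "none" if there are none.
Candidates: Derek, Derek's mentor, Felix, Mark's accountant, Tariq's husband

Derek's mentor

*himself* is a reflexive; Principle A requires it to be bound within its binding domain — the clause headed by 'betrayed'.
— Derek: possessor inside the subject DP of the clause headed by 'betrayed'; does not c-command the reflexive — cannot bind it (Principle A).
— Derek's mentor: subject of the clause headed by 'betrayed'; c-commands the reflexive within its binding domain — allowed (Principle A).
— Felix: subject of the clause headed by 'warned'; c-commands the reflexive but lies outside its binding domain — cannot bind it (Principle A).
— Mark's accountant: object of the clause headed by 'warned'; c-commands the reflexive but lies outside its binding domain — cannot bind it (Principle A).
— Tariq's husband: subject of the matrix clause; c-commands the reflexive but lies outside its binding domain — cannot bind it (Principle A).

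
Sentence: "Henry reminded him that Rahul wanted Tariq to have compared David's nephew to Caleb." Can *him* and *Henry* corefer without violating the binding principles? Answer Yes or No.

*Henry* is an R-expression; Principle C requires it to be free (not bound by any c-commanding expression).
— him: object of the matrix clause; the R-expression locally c-commands the pronoun — coreference blocked (Principle B on the pronoun).

No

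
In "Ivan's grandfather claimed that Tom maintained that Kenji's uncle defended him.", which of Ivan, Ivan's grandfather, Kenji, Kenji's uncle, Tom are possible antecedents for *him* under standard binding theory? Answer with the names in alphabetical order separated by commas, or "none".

Ivan, Ivan's grandfather, Kenji, Tom

*him* is a pronoun; Principle B requires it to be free in its binding domain — the clause headed by 'defended'.
— Ivan: possessor inside the subject DP of the matrix clause; does not c-command the pronoun — Principle B does not apply; allowed.
— Ivan's grandfather: subject of the matrix clause; c-commands the pronoun but lies outside its binding domain — allowed.
— Kenji: possessor inside the subject DP of the clause headed by 'defended'; does not c-command the pronoun — Principle B does not apply; allowed.
— Kenji's uncle: subject of the clause headed by 'defended'; c-commands the pronoun within its binding domain — blocked (Principle B).
— Tom: subject of the clause headed by 'maintained'; c-commands the pronoun but lies outside its binding domain — allowed.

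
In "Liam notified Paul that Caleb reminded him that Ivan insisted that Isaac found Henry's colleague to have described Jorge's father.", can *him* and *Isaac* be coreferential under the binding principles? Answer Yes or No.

No

*Isaac* is an R-expression; Principle C requires it to be free (not bound by any c-commanding expression).
— him: object of the clause headed by 'reminded'; the pronoun c-commands the R-expression — coreference blocked (Principle C).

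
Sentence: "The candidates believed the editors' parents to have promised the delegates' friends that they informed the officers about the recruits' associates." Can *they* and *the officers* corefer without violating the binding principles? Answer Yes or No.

*the officers* is an R-expression; Principle C requires it to be free (not bound by any c-commanding expression).
— they: subject of the clause headed by 'informed'; the pronoun c-commands the R-expression — coreference blocked (Principle C).

No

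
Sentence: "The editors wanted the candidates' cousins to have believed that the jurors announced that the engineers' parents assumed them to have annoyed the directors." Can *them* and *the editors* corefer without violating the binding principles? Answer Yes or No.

Yes

*the editors* is an R-expression; Principle C requires it to be free (not bound by any c-commanding expression).
— them: subject of the clause headed by 'annoyed'; the pronoun does not c-command the R-expression — coreference allowed.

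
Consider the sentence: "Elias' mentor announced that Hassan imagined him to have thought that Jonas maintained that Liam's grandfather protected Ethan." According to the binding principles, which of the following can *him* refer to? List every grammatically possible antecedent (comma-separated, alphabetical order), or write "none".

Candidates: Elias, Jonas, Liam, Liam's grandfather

*him* is a pronoun; Principle B requires it to be free in its binding domain — the clause headed by 'imagined'.
— Elias: possessor inside the subject DP of the matrix clause; does not c-command the pronoun — Principle B does not apply; allowed.
— Jonas: subject of the clause headed by 'maintained'; is c-commanded by the pronoun; coreference would bind this R-expression — blocked (Principle C).
— Liam: possessor inside the subject DP of the clause headed by 'protected'; is c-commanded by the pronoun; coreference would bind this R-expression — blocked (Principle C).
— Liam's grandfather: subject of the clause headed by 'protected'; is c-commanded by the pronoun; coreference would bind this R-expression — blocked (Principle C).

Elias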